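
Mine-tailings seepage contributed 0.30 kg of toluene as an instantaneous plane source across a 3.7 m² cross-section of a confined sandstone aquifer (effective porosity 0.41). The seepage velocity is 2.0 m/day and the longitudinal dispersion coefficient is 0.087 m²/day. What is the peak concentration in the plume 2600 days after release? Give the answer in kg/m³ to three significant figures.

0.00371 kg/m³

The peak of an instantaneous 1D plume sits at x = vt; there the Gaussian factor is 1 and C_max = M/(n_e·A·√(4πDt)), where n_e·A is the pore area the mass is dissolved in.
√(4πDt) = √(4π × 0.087 × 2600) = 53.32 m, so C_max = 0.30/(0.41 × 3.7 × 53.32) = 0.00371 kg/m³.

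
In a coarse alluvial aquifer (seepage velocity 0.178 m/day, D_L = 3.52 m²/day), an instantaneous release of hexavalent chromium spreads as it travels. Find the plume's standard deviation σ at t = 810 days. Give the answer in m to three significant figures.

75.5 m

Dispersive spreading gives a Gaussian with σ² = 2Dt; advection only shifts the center.
σ = √(2 × 3.52 × 810) = 75.5 m.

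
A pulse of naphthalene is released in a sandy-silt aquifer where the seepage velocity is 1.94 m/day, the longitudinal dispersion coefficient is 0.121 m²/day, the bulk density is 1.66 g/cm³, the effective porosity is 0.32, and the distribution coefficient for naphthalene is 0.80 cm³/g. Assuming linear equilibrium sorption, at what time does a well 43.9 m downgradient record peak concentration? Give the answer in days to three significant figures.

116 days

Retardation factor R = 1 + ρ_b·K_d/n = 1 + 1.66 × 0.80/0.32 = 5.150.
Sorption retards both mechanisms: v_R = v/R = 0.3767 m/day, D_R = D/R = 0.02350 m²/day.
Peak time from v_R²t² + 2D_R t − x² = 0: t = (√(D_R² + v_R²x²) − D_R)/v_R².
√(D_R² + v_R²x²) = √(0.02350² + 0.3767² × 43.9²) = 16.54; v_R² = 0.1419.
t = (16.54 − 0.02350)/0.1419 = 116 days.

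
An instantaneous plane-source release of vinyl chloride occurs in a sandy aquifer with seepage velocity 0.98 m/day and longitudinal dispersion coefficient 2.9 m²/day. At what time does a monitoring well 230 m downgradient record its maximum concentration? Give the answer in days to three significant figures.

232 days

For the 1D instantaneous-source solution, setting ∂C/∂t = 0 at fixed x gives v²t² + 2Dt − x² = 0, so t = (√(D² + v²x²) − D)/v².
√(D² + v²x²) = √(2.9² + 0.98² × 230²) = 225.4; v² = 0.9604.
t = (225.4 − 2.9)/0.9604 = 232 days (vs. the pure-advection estimate x/v = 235 d).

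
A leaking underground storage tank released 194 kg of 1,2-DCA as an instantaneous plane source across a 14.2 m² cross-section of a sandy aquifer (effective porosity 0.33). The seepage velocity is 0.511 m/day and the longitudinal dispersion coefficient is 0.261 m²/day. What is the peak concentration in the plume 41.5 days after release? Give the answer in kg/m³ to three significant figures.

The peak of an instantaneous 1D plume sits at x = vt; there the Gaussian factor is 1 and C_max = M/(n_e·A·√(4πDt)), where n_e·A is the pore area the mass is dissolved in.
√(4πDt) = √(4π × 0.261 × 41.5) = 11.67 m, so C_max = 194/(0.33 × 14.2 × 11.67) = 3.55 kg/m³.

3.55 kg/m³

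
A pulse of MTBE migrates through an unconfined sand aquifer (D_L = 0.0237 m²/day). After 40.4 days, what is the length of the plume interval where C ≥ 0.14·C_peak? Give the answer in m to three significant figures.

5.49 m

The plume is Gaussian with σ = √(2Dt) = √(2 × 0.0237 × 40.4) = 1.384 m.
C/C_peak = exp(−Δx²/(2σ²)) = 0.14 ⇒ Δx = σ·√(−2 ln 0.14) = 1.384 × 1.983 = 2.744 m.
Width = 2Δx = 5.49 m.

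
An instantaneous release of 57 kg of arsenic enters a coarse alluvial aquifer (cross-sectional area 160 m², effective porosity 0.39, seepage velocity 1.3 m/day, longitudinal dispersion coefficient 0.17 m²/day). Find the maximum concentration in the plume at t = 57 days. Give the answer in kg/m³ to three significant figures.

0.0828 kg/m³

The peak of an instantaneous 1D plume sits at x = vt; there the Gaussian factor is 1 and C_max = M/(n_e·A·√(4πDt)), where n_e·A is the pore area the mass is dissolved in.
√(4πDt) = √(4π × 0.17 × 57) = 11.03 m, so C_max = 57/(0.39 × 160 × 11.03) = 0.0828 kg/m³.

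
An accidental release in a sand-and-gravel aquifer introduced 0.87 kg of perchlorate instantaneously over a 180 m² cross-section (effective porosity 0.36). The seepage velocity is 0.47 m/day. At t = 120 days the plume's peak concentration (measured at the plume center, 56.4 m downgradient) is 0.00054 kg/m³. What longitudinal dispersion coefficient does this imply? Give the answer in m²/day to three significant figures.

At the plume center C_max = M/(n_e·A·√(4πDt)), so D = M²/(4πt·(n_e·A·C_max)²).
n_e·A·C_max = 0.36 × 180 × 0.00054 = 0.03499 kg/m.
D = 0.87²/(4π × 120 × 0.03499²) = 0.410 m²/day.

0.410 m²/day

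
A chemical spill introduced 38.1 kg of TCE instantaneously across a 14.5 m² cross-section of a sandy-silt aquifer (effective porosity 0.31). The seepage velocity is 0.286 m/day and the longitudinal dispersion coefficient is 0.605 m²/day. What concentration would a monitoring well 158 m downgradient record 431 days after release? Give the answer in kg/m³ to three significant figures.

0.0466 kg/m³

For an instantaneous plane source, C(x,t) = M/(n_e·A·√(4πDt)) · exp(−(x−vt)²/(4Dt)), with n_e·A the pore (flow) area.
Plume center vt = 0.286 × 431 = 123.266 m, so the well at 158 m is 34.734 m downgradient of the peak.
√(4πDt) = 57.24 m, giving peak height M/(n_e·A·√(4πDt)) = 38.1/(0.31 × 14.5 × 57.24) = 0.1481 kg/m³.
(x−vt)²/(4Dt) = (34.734)²/(4 × 0.605 × 431) = 1.157; exp(−1.157) = 0.3144.
C = 0.1481 × 0.3144 = 0.0466 kg/m³.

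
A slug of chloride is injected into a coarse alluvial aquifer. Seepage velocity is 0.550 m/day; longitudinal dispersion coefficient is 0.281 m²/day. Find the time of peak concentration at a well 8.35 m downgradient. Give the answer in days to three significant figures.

14.3 days

For the 1D instantaneous-source solution, setting ∂C/∂t = 0 at fixed x gives v²t² + 2Dt − x² = 0, so t = (√(D² + v²x²) − D)/v².
√(D² + v²x²) = √(0.281² + 0.550² × 8.35²) = 4.601; v² = 0.3025.
t = (4.601 − 0.281)/0.3025 = 14.3 days (vs. the pure-advection estimate x/v = 15.2 d).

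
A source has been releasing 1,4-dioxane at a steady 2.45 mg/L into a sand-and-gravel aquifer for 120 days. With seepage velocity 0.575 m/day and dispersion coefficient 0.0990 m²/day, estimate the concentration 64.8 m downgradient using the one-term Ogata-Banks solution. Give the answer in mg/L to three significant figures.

For a continuous step input, C/C₀ ≈ ½·erfc((x−vt)/(2√(Dt))).
vt = 0.575 × 120 = 69 m and 2√(Dt) = 2√(0.0990 × 120) = 6.893 m.
Argument (x−vt)/(2√(Dt)) = (64.8 − 69)/6.893 = -0.6093; ½·erfc(-0.6093) = 0.8056.
C = 2.45 × 0.8056 = 1.97 mg/L.

1.97 mg/L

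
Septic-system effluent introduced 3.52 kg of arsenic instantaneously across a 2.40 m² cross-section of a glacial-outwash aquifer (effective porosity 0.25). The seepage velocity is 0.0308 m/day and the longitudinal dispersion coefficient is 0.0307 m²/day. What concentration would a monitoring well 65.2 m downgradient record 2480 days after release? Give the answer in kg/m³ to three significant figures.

0.126 kg/m³

For an instantaneous plane source, C(x,t) = M/(n_e·A·√(4πDt)) · exp(−(x−vt)²/(4Dt)), with n_e·A the pore (flow) area.
Plume center vt = 0.0308 × 2480 = 76.384 m, so the well at 65.2 m is 11.184 m upgradient of the peak.
√(4πDt) = 30.93 m, giving peak height M/(n_e·A·√(4πDt)) = 3.52/(0.25 × 2.40 × 30.93) = 0.1897 kg/m³.
(x−vt)²/(4Dt) = (-11.184)²/(4 × 0.0307 × 2480) = 0.4107; exp(−0.4107) = 0.6632.
C = 0.1897 × 0.6632 = 0.126 kg/m³.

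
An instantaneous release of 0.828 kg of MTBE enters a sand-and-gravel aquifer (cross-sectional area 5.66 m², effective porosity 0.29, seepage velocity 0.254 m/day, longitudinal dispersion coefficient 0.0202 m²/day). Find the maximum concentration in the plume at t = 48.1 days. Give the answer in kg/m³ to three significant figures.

0.144 kg/m³

The peak of an instantaneous 1D plume sits at x = vt; there the Gaussian factor is 1 and C_max = M/(n_e·A·√(4πDt)), where n_e·A is the pore area the mass is dissolved in.
√(4πDt) = √(4π × 0.0202 × 48.1) = 3.494 m, so C_max = 0.828/(0.29 × 5.66 × 3.494) = 0.144 kg/m³.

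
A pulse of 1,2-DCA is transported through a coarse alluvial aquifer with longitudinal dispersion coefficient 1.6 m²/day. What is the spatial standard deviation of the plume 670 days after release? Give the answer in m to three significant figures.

46.3 m

Dispersive spreading gives a Gaussian with σ² = 2Dt; advection only shifts the center.
σ = √(2 × 1.6 × 670) = 46.3 m.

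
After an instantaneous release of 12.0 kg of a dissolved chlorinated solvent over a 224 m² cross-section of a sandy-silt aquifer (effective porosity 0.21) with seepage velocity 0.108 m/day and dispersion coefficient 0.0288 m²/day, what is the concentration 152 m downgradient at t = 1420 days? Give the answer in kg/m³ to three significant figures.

For an instantaneous plane source, C(x,t) = M/(n_e·A·√(4πDt)) · exp(−(x−vt)²/(4Dt)), with n_e·A the pore (flow) area.
Plume center vt = 0.108 × 1420 = 153.36 m, so the well at 152 m is 1.36 m upgradient of the peak.
√(4πDt) = 22.67 m, giving peak height M/(n_e·A·√(4πDt)) = 12.0/(0.21 × 224 × 22.67) = 0.01125 kg/m³.
(x−vt)²/(4Dt) = (-1.36)²/(4 × 0.0288 × 1420) = 0.01131; exp(−0.01131) = 0.9888.
C = 0.01125 × 0.9888 = 0.0111 kg/m³.

0.0111 kg/m³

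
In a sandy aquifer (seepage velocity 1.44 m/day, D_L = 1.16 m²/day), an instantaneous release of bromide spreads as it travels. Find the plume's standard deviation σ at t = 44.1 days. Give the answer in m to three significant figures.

Dispersive spreading gives a Gaussian with σ² = 2Dt; advection only shifts the center.
σ = √(2 × 1.16 × 44.1) = 10.1 m.

10.1 m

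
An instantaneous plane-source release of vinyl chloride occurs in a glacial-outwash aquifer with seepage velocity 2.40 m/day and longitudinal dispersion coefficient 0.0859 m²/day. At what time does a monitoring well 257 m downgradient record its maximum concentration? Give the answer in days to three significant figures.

107 days

For the 1D instantaneous-source solution, setting ∂C/∂t = 0 at fixed x gives v²t² + 2Dt − x² = 0, so t = (√(D² + v²x²) − D)/v².
√(D² + v²x²) = √(0.0859² + 2.40² × 257²) = 616.8; v² = 5.76.
t = (616.8 − 0.0859)/5.76 = 107 days (vs. the pure-advection estimate x/v = 107 d).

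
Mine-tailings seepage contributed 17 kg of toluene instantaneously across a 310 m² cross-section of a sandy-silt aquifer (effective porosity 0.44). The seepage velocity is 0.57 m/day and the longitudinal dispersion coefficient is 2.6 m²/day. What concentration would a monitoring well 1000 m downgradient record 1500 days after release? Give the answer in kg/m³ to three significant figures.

For an instantaneous plane source, C(x,t) = M/(n_e·A·√(4πDt)) · exp(−(x−vt)²/(4Dt)), with n_e·A the pore (flow) area.
Plume center vt = 0.57 × 1500 = 855 m, so the well at 1000 m is 145 m downgradient of the peak.
√(4πDt) = 221.4 m, giving peak height M/(n_e·A·√(4πDt)) = 17/(0.44 × 310 × 221.4) = 0.0005629 kg/m³.
(x−vt)²/(4Dt) = (145)²/(4 × 2.6 × 1500) = 1.348; exp(−1.348) = 0.2598.
C = 0.0005629 × 0.2598 = 0.000146 kg/m³.

0.000146 kg/m³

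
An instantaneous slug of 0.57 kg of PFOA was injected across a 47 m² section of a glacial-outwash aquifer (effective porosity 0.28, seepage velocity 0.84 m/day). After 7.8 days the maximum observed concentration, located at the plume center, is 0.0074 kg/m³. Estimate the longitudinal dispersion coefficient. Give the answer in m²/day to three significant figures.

0.350 m²/day

At the plume center C_max = M/(n_e·A·√(4πDt)), so D = M²/(4πt·(n_e·A·C_max)²).
n_e·A·C_max = 0.28 × 47 × 0.0074 = 0.09738 kg/m.
D = 0.57²/(4π × 7.8 × 0.09738²) = 0.350 m²/day.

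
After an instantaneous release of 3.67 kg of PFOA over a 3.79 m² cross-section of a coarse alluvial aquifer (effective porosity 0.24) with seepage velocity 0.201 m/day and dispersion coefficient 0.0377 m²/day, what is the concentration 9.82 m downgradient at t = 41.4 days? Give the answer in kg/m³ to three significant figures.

For an instantaneous plane source, C(x,t) = M/(n_e·A·√(4πDt)) · exp(−(x−vt)²/(4Dt)), with n_e·A the pore (flow) area.
Plume center vt = 0.201 × 41.4 = 8.3214 m, so the well at 9.82 m is 1.4986 m downgradient of the peak.
√(4πDt) = 4.429 m, giving peak height M/(n_e·A·√(4πDt)) = 3.67/(0.24 × 3.79 × 4.429) = 0.9110 kg/m³.
(x−vt)²/(4Dt) = (1.4986)²/(4 × 0.0377 × 41.4) = 0.3597; exp(−0.3597) = 0.6979.
C = 0.9110 × 0.6979 = 0.636 kg/m³.

0.636 kg/m³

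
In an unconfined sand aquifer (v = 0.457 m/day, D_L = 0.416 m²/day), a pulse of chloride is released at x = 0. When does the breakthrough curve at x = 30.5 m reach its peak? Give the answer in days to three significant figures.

For the 1D instantaneous-source solution, setting ∂C/∂t = 0 at fixed x gives v²t² + 2Dt − x² = 0, so t = (√(D² + v²x²) − D)/v².
√(D² + v²x²) = √(0.416² + 0.457² × 30.5²) = 13.94; v² = 0.208849.
t = (13.94 − 0.416)/0.208849 = 64.8 days (vs. the pure-advection estimate x/v = 66.7 d).

64.8 days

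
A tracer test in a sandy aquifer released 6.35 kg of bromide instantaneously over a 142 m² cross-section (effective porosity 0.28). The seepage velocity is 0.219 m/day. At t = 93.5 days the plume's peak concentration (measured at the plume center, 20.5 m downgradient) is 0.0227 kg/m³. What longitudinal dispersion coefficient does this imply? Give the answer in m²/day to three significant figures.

0.0421 m²/day

At the plume center C_max = M/(n_e·A·√(4πDt)), so D = M²/(4πt·(n_e·A·C_max)²).
n_e·A·C_max = 0.28 × 142 × 0.0227 = 0.9026 kg/m.
D = 6.35²/(4π × 93.5 × 0.9026²) = 0.0421 m²/day.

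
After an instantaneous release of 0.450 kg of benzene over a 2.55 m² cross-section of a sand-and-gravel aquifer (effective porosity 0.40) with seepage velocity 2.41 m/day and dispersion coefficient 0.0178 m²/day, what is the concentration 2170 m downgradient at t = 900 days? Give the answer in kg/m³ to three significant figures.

For an instantaneous plane source, C(x,t) = M/(n_e·A·√(4πDt)) · exp(−(x−vt)²/(4Dt)), with n_e·A the pore (flow) area.
Plume center vt = 2.41 × 900 = 2169 m, so the well at 2170 m is 1 m downgradient of the peak.
√(4πDt) = 14.19 m, giving peak height M/(n_e·A·√(4πDt)) = 0.450/(0.40 × 2.55 × 14.19) = 0.03109 kg/m³.
(x−vt)²/(4Dt) = (1)²/(4 × 0.0178 × 900) = 0.01561; exp(−0.01561) = 0.9845.
C = 0.03109 × 0.9845 = 0.0306 kg/m³.

0.0306 kg/m³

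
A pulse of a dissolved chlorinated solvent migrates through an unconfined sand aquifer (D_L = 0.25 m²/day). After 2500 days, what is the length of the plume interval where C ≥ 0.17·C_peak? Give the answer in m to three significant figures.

The plume is Gaussian with σ = √(2Dt) = √(2 × 0.25 × 2500) = 35.36 m.
C/C_peak = exp(−Δx²/(2σ²)) = 0.17 ⇒ Δx = σ·√(−2 ln 0.17) = 35.36 × 1.883 = 66.58 m.
Width = 2Δx = 133 m.

133 m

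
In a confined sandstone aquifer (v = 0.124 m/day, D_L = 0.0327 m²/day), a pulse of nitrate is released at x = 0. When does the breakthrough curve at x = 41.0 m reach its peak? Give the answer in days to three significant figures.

For the 1D instantaneous-source solution, setting ∂C/∂t = 0 at fixed x gives v²t² + 2Dt − x² = 0, so t = (√(D² + v²x²) − D)/v².
√(D² + v²x²) = √(0.0327² + 0.124² × 41.0²) = 5.084; v² = 0.015376.
t = (5.084 − 0.0327)/0.015376 = 329 days (vs. the pure-advection estimate x/v = 331 d).

329 days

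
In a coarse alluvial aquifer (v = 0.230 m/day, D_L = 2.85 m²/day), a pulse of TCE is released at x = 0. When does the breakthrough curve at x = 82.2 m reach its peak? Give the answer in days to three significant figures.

308 days

For the 1D instantaneous-source solution, setting ∂C/∂t = 0 at fixed x gives v²t² + 2Dt − x² = 0, so t = (√(D² + v²x²) − D)/v².
√(D² + v²x²) = √(2.85² + 0.230² × 82.2²) = 19.12; v² = 0.0529.
t = (19.12 − 2.85)/0.0529 = 308 days (vs. the pure-advection estimate x/v = 357 d).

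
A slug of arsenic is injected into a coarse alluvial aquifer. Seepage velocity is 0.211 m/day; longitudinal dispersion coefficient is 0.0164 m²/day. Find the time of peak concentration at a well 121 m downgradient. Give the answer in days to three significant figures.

For the 1D instantaneous-source solution, setting ∂C/∂t = 0 at fixed x gives v²t² + 2Dt − x² = 0, so t = (√(D² + v²x²) − D)/v².
√(D² + v²x²) = √(0.0164² + 0.211² × 121²) = 25.53; v² = 0.044521.
t = (25.53 − 0.0164)/0.044521 = 573 days (vs. the pure-advection estimate x/v = 573 d).

573 days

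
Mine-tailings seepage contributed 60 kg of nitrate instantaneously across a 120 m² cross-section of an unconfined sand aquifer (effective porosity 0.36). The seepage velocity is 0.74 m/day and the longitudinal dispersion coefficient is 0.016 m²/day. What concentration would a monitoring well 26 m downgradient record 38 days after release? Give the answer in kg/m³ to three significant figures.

For an instantaneous plane source, C(x,t) = M/(n_e·A·√(4πDt)) · exp(−(x−vt)²/(4Dt)), with n_e·A the pore (flow) area.
Plume center vt = 0.74 × 38 = 28.12 m, so the well at 26 m is 2.12 m upgradient of the peak.
√(4πDt) = 2.764 m, giving peak height M/(n_e·A·√(4πDt)) = 60/(0.36 × 120 × 2.764) = 0.5025 kg/m³.
(x−vt)²/(4Dt) = (-2.12)²/(4 × 0.016 × 38) = 1.848; exp(−1.848) = 0.1576.
C = 0.5025 × 0.1576 = 0.0792 kg/m³.

0.0792 kg/m³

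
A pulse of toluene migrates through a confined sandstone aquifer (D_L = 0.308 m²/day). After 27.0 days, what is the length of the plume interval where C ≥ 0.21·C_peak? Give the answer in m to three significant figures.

14.4 m

The plume is Gaussian with σ = √(2Dt) = √(2 × 0.308 × 27.0) = 4.078 m.
C/C_peak = exp(−Δx²/(2σ²)) = 0.21 ⇒ Δx = σ·√(−2 ln 0.21) = 4.078 × 1.767 = 7.206 m.
Width = 2Δx = 14.4 m.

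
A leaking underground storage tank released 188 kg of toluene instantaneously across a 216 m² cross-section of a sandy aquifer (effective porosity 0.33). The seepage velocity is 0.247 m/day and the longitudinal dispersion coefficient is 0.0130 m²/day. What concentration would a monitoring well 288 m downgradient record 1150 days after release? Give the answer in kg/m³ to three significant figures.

For an instantaneous plane source, C(x,t) = M/(n_e·A·√(4πDt)) · exp(−(x−vt)²/(4Dt)), with n_e·A the pore (flow) area.
Plume center vt = 0.247 × 1150 = 284.05 m, so the well at 288 m is 3.95 m downgradient of the peak.
√(4πDt) = 13.71 m, giving peak height M/(n_e·A·√(4πDt)) = 188/(0.33 × 216 × 13.71) = 0.1924 kg/m³.
(x−vt)²/(4Dt) = (3.95)²/(4 × 0.0130 × 1150) = 0.2609; exp(−0.2609) = 0.7704.
C = 0.1924 × 0.7704 = 0.148 kg/m³.

0.148 kg/m³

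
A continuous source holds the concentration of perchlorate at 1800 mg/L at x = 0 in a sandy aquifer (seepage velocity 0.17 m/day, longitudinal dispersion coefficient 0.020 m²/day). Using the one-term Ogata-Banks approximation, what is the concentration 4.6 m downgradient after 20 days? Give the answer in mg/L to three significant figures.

162 mg/L

For a continuous step input, C/C₀ ≈ ½·erfc((x−vt)/(2√(Dt))).
vt = 0.17 × 20 = 3.4 m and 2√(Dt) = 2√(0.020 × 20) = 1.265 m.
Argument (x−vt)/(2√(Dt)) = (4.6 − 3.4)/1.265 = 0.9486; ½·erfc(0.9486) = 0.08988.
C = 1800 × 0.08988 = 162 mg/L.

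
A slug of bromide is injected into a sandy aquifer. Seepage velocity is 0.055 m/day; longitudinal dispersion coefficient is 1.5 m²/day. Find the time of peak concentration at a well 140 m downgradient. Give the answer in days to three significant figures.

For the 1D instantaneous-source solution, setting ∂C/∂t = 0 at fixed x gives v²t² + 2Dt − x² = 0, so t = (√(D² + v²x²) − D)/v².
√(D² + v²x²) = √(1.5² + 0.055² × 140²) = 7.845; v² = 0.003025.
t = (7.845 − 1.5)/0.003025 = 2100 days (vs. the pure-advection estimate x/v = 2550 d).

2100 days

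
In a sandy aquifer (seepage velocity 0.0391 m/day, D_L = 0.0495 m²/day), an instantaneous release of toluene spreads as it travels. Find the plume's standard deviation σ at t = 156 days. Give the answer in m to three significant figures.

3.93 m

Dispersive spreading gives a Gaussian with σ² = 2Dt; advection only shifts the center.
σ = √(2 × 0.0495 × 156) = 3.93 m.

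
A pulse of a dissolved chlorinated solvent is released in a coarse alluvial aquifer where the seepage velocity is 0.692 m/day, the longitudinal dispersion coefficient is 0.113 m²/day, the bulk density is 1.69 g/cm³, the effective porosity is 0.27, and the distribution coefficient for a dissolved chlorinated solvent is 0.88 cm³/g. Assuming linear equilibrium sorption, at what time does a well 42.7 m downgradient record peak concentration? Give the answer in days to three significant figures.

Retardation factor R = 1 + ρ_b·K_d/n = 1 + 1.69 × 0.88/0.27 = 6.508.
Sorption retards both mechanisms: v_R = v/R = 0.1063 m/day, D_R = D/R = 0.01736 m²/day.
Peak time from v_R²t² + 2D_R t − x² = 0: t = (√(D_R² + v_R²x²) − D_R)/v_R².
√(D_R² + v_R²x²) = √(0.01736² + 0.1063² × 42.7²) = 4.539; v_R² = 0.01130.
t = (4.539 − 0.01736)/0.01130 = 400 days.

400 days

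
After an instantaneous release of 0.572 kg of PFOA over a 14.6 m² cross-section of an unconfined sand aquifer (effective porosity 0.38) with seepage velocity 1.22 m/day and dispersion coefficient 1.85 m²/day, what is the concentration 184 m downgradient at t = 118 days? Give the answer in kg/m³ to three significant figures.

0.000314 kg/m³

For an instantaneous plane source, C(x,t) = M/(n_e·A·√(4πDt)) · exp(−(x−vt)²/(4Dt)), with n_e·A the pore (flow) area.
Plume center vt = 1.22 × 118 = 143.96 m, so the well at 184 m is 40.04 m downgradient of the peak.
√(4πDt) = 52.38 m, giving peak height M/(n_e·A·√(4πDt)) = 0.572/(0.38 × 14.6 × 52.38) = 0.001968 kg/m³.
(x−vt)²/(4Dt) = (40.04)²/(4 × 1.85 × 118) = 1.836; exp(−1.836) = 0.1595.
C = 0.001968 × 0.1595 = 0.000314 kg/m³.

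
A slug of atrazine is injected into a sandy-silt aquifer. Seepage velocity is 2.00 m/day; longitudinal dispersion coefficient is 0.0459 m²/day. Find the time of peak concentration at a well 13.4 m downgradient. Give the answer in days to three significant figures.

6.69 days

For the 1D instantaneous-source solution, setting ∂C/∂t = 0 at fixed x gives v²t² + 2Dt − x² = 0, so t = (√(D² + v²x²) − D)/v².
√(D² + v²x²) = √(0.0459² + 2.00² × 13.4²) = 26.80; v² = 4.
t = (26.80 − 0.0459)/4 = 6.69 days (vs. the pure-advection estimate x/v = 6.70 d).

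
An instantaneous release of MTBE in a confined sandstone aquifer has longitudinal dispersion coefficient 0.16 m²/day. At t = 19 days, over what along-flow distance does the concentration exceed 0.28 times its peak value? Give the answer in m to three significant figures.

The plume is Gaussian with σ = √(2Dt) = √(2 × 0.16 × 19) = 2.466 m.
C/C_peak = exp(−Δx²/(2σ²)) = 0.28 ⇒ Δx = σ·√(−2 ln 0.28) = 2.466 × 1.596 = 3.936 m.
Width = 2Δx = 7.87 m.

7.87 m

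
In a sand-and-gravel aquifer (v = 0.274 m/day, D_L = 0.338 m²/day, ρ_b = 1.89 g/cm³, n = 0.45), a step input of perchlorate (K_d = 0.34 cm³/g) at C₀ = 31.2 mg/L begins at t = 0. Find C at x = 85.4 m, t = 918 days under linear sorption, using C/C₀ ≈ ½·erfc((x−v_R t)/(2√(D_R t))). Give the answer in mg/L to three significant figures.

27.2 mg/L

Retardation factor R = 1 + ρ_b·K_d/n = 1 + 1.89 × 0.34/0.45 = 2.428.
Sorption retards both mechanisms: v_R = v/R = 0.1129 m/day, D_R = D/R = 0.1392 m²/day.
v_R·t = 0.1129 × 918 = 103.6422 m; 2√(D_R t) = 22.61 m; argument = (85.4 − 103.6422)/22.61 = -0.8068.
C = C₀ × ½·erfc(-0.8068) = 31.2 × 0.8731 = 27.2 mg/L.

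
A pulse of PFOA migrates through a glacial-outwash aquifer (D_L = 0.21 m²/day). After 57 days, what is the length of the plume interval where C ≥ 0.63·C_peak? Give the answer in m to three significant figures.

9.41 m

The plume is Gaussian with σ = √(2Dt) = √(2 × 0.21 × 57) = 4.893 m.
C/C_peak = exp(−Δx²/(2σ²)) = 0.63 ⇒ Δx = σ·√(−2 ln 0.63) = 4.893 × 0.9613 = 4.704 m.
Width = 2Δx = 9.41 m.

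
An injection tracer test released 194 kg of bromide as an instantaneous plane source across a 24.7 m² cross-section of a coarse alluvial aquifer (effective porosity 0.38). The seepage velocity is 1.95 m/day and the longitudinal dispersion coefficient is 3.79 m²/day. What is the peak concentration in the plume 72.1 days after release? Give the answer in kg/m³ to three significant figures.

0.353 kg/m³

The peak of an instantaneous 1D plume sits at x = vt; there the Gaussian factor is 1 and C_max = M/(n_e·A·√(4πDt)), where n_e·A is the pore area the mass is dissolved in.
√(4πDt) = √(4π × 3.79 × 72.1) = 58.60 m, so C_max = 194/(0.38 × 24.7 × 58.60) = 0.353 kg/m³.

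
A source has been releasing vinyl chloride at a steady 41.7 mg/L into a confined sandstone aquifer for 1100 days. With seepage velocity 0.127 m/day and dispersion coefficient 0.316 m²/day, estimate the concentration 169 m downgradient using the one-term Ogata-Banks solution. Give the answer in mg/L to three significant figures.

For a continuous step input, C/C₀ ≈ ½·erfc((x−vt)/(2√(Dt))).
vt = 0.127 × 1100 = 139.7 m and 2√(Dt) = 2√(0.316 × 1100) = 37.29 m.
Argument (x−vt)/(2√(Dt)) = (169 − 139.7)/37.29 = 0.7857; ½·erfc(0.7857) = 0.1333.
C = 41.7 × 0.1333 = 5.56 mg/L.

5.56 mg/L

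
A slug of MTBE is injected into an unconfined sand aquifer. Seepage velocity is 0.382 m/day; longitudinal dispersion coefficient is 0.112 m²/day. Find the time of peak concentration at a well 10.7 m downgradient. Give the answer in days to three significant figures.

27.3 days

For the 1D instantaneous-source solution, setting ∂C/∂t = 0 at fixed x gives v²t² + 2Dt − x² = 0, so t = (√(D² + v²x²) − D)/v².
√(D² + v²x²) = √(0.112² + 0.382² × 10.7²) = 4.089; v² = 0.145924.
t = (4.089 − 0.112)/0.145924 = 27.3 days (vs. the pure-advection estimate x/v = 28.0 d).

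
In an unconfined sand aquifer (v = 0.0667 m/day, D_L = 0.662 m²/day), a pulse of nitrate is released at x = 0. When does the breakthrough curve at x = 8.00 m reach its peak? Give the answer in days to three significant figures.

42.3 days

For the 1D instantaneous-source solution, setting ∂C/∂t = 0 at fixed x gives v²t² + 2Dt − x² = 0, so t = (√(D² + v²x²) − D)/v².
√(D² + v²x²) = √(0.662² + 0.0667² × 8.00²) = 0.8503; v² = 0.00444889.
t = (0.8503 − 0.662)/0.00444889 = 42.3 days (vs. the pure-advection estimate x/v = 120 d).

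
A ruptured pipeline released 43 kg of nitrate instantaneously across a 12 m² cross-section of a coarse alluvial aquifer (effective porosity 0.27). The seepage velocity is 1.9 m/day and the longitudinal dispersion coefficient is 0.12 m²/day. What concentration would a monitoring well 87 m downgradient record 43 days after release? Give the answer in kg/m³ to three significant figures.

For an instantaneous plane source, C(x,t) = M/(n_e·A·√(4πDt)) · exp(−(x−vt)²/(4Dt)), with n_e·A the pore (flow) area.
Plume center vt = 1.9 × 43 = 81.7 m, so the well at 87 m is 5.3 m downgradient of the peak.
√(4πDt) = 8.052 m, giving peak height M/(n_e·A·√(4πDt)) = 43/(0.27 × 12 × 8.052) = 1.648 kg/m³.
(x−vt)²/(4Dt) = (5.3)²/(4 × 0.12 × 43) = 1.361; exp(−1.361) = 0.2564.
C = 1.648 × 0.2564 = 0.423 kg/m³.

0.423 kg/m³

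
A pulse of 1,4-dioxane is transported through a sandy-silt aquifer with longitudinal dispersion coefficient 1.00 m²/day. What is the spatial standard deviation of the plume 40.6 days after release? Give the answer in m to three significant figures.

9.01 m

Dispersive spreading gives a Gaussian with σ² = 2Dt; advection only shifts the center.
σ = √(2 × 1.00 × 40.6) = 9.01 m.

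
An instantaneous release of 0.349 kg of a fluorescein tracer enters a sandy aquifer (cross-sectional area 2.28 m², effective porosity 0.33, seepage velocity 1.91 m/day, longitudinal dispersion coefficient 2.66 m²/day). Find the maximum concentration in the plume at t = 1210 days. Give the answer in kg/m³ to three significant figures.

0.00231 kg/m³

The peak of an instantaneous 1D plume sits at x = vt; there the Gaussian factor is 1 and C_max = M/(n_e·A·√(4πDt)), where n_e·A is the pore area the mass is dissolved in.
√(4πDt) = √(4π × 2.66 × 1210) = 201.1 m, so C_max = 0.349/(0.33 × 2.28 × 201.1) = 0.00231 kg/m³.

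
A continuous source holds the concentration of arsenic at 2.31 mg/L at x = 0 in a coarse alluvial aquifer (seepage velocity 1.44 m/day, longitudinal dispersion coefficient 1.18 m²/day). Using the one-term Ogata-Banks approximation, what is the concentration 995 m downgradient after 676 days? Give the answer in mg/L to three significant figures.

For a continuous step input, C/C₀ ≈ ½·erfc((x−vt)/(2√(Dt))).
vt = 1.44 × 676 = 973.44 m and 2√(Dt) = 2√(1.18 × 676) = 56.49 m.
Argument (x−vt)/(2√(Dt)) = (995 − 973.44)/56.49 = 0.3817; ½·erfc(0.3817) = 0.2947.
C = 2.31 × 0.2947 = 0.681 mg/L.

0.681 mg/L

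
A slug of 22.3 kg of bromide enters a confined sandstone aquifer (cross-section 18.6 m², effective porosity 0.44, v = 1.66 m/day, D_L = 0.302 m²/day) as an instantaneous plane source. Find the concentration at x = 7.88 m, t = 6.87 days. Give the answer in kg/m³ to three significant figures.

For an instantaneous plane source, C(x,t) = M/(n_e·A·√(4πDt)) · exp(−(x−vt)²/(4Dt)), with n_e·A the pore (flow) area.
Plume center vt = 1.66 × 6.87 = 11.4042 m, so the well at 7.88 m is 3.5242 m upgradient of the peak.
√(4πDt) = 5.106 m, giving peak height M/(n_e·A·√(4πDt)) = 22.3/(0.44 × 18.6 × 5.106) = 0.5337 kg/m³.
(x−vt)²/(4Dt) = (-3.5242)²/(4 × 0.302 × 6.87) = 1.497; exp(−1.497) = 0.2238.
C = 0.5337 × 0.2238 = 0.119 kg/m³.

0.119 kg/m³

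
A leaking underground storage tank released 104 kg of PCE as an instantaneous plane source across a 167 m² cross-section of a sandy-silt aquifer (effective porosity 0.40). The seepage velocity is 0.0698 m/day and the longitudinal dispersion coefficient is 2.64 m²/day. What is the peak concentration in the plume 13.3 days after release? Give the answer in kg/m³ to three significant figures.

The peak of an instantaneous 1D plume sits at x = vt; there the Gaussian factor is 1 and C_max = M/(n_e·A·√(4πDt)), where n_e·A is the pore area the mass is dissolved in.
√(4πDt) = √(4π × 2.64 × 13.3) = 21.01 m, so C_max = 104/(0.40 × 167 × 21.01) = 0.0741 kg/m³.

0.0741 kg/m³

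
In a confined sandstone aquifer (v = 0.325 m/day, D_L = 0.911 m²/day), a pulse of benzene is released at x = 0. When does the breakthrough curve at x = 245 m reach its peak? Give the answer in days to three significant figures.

745 days

For the 1D instantaneous-source solution, setting ∂C/∂t = 0 at fixed x gives v²t² + 2Dt − x² = 0, so t = (√(D² + v²x²) − D)/v².
√(D² + v²x²) = √(0.911² + 0.325² × 245²) = 79.63; v² = 0.105625.
t = (79.63 − 0.911)/0.105625 = 745 days (vs. the pure-advection estimate x/v = 754 d).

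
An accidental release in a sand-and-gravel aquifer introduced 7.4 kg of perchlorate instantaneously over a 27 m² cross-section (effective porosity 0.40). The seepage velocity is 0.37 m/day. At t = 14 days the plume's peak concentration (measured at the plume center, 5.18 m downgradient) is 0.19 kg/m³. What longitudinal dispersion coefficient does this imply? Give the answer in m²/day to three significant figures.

0.0739 m²/day

At the plume center C_max = M/(n_e·A·√(4πDt)), so D = M²/(4πt·(n_e·A·C_max)²).
n_e·A·C_max = 0.40 × 27 × 0.19 = 2.052 kg/m.
D = 7.4²/(4π × 14 × 2.052²) = 0.0739 m²/day.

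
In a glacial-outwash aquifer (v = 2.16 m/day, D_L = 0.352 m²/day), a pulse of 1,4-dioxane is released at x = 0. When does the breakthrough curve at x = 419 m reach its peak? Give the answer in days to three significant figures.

For the 1D instantaneous-source solution, setting ∂C/∂t = 0 at fixed x gives v²t² + 2Dt − x² = 0, so t = (√(D² + v²x²) − D)/v².
√(D² + v²x²) = √(0.352² + 2.16² × 419²) = 905.0; v² = 4.6656.
t = (905.0 − 0.352)/4.6656 = 194 days (vs. the pure-advection estimate x/v = 194 d).

194 days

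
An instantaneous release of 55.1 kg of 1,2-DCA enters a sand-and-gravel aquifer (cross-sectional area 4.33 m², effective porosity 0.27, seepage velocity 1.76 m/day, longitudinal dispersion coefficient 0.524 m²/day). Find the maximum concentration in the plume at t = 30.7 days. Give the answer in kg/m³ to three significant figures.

3.31 kg/m³

The peak of an instantaneous 1D plume sits at x = vt; there the Gaussian factor is 1 and C_max = M/(n_e·A·√(4πDt)), where n_e·A is the pore area the mass is dissolved in.
√(4πDt) = √(4π × 0.524 × 30.7) = 14.22 m, so C_max = 55.1/(0.27 × 4.33 × 14.22) = 3.31 kg/m³.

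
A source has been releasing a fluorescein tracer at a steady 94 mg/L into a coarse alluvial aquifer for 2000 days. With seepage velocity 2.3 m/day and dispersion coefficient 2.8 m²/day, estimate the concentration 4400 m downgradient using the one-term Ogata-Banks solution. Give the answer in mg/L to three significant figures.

For a continuous step input, C/C₀ ≈ ½·erfc((x−vt)/(2√(Dt))).
vt = 2.3 × 2000 = 4600 m and 2√(Dt) = 2√(2.8 × 2000) = 149.7 m.
Argument (x−vt)/(2√(Dt)) = (4400 − 4600)/149.7 = -1.336; ½·erfc(-1.336) = 0.9706.
C = 94 × 0.9706 = 91.2 mg/L.

91.2 mg/L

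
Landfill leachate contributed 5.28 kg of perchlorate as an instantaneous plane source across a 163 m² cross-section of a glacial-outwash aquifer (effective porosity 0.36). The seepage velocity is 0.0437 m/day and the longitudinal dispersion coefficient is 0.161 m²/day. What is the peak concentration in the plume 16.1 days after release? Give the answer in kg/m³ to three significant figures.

0.0158 kg/m³

The peak of an instantaneous 1D plume sits at x = vt; there the Gaussian factor is 1 and C_max = M/(n_e·A·√(4πDt)), where n_e·A is the pore area the mass is dissolved in.
√(4πDt) = √(4π × 0.161 × 16.1) = 5.707 m, so C_max = 5.28/(0.36 × 163 × 5.707) = 0.0158 kg/m³.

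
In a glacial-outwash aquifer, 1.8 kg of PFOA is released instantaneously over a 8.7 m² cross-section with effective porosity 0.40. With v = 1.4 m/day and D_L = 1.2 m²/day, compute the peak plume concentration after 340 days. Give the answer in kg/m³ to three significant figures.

The peak of an instantaneous 1D plume sits at x = vt; there the Gaussian factor is 1 and C_max = M/(n_e·A·√(4πDt)), where n_e·A is the pore area the mass is dissolved in.
√(4πDt) = √(4π × 1.2 × 340) = 71.60 m, so C_max = 1.8/(0.40 × 8.7 × 71.60) = 0.00722 kg/m³.

0.00722 kg/m³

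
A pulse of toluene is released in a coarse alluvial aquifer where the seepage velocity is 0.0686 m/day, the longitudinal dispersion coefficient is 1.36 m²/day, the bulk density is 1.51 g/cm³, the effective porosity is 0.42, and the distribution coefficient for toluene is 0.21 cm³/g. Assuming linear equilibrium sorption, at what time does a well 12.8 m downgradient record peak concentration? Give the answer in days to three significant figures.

96.5 days

Retardation factor R = 1 + ρ_b·K_d/n = 1 + 1.51 × 0.21/0.42 = 1.755.
Sorption retards both mechanisms: v_R = v/R = 0.03909 m/day, D_R = D/R = 0.7749 m²/day.
Peak time from v_R²t² + 2D_R t − x² = 0: t = (√(D_R² + v_R²x²) − D_R)/v_R².
√(D_R² + v_R²x²) = √(0.7749² + 0.03909² × 12.8²) = 0.9224; v_R² = 0.001528.
t = (0.9224 − 0.7749)/0.001528 = 96.5 days.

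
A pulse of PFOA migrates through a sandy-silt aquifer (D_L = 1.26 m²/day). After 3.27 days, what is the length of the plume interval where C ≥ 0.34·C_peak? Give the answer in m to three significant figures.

The plume is Gaussian with σ = √(2Dt) = √(2 × 1.26 × 3.27) = 2.871 m.
C/C_peak = exp(−Δx²/(2σ²)) = 0.34 ⇒ Δx = σ·√(−2 ln 0.34) = 2.871 × 1.469 = 4.217 m.
Width = 2Δx = 8.43 m.

8.43 m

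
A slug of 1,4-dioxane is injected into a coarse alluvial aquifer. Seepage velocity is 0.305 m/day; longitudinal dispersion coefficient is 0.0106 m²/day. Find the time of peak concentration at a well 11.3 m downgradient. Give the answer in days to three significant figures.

For the 1D instantaneous-source solution, setting ∂C/∂t = 0 at fixed x gives v²t² + 2Dt − x² = 0, so t = (√(D² + v²x²) − D)/v².
√(D² + v²x²) = √(0.0106² + 0.305² × 11.3²) = 3.447; v² = 0.093025.
t = (3.447 − 0.0106)/0.093025 = 36.9 days (vs. the pure-advection estimate x/v = 37.0 d).

36.9 days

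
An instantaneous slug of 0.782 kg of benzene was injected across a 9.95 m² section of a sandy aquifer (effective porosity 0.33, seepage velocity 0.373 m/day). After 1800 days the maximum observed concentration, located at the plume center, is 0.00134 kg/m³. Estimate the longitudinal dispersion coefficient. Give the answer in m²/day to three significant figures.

1.40 m²/day

At the plume center C_max = M/(n_e·A·√(4πDt)), so D = M²/(4πt·(n_e·A·C_max)²).
n_e·A·C_max = 0.33 × 9.95 × 0.00134 = 0.004400 kg/m.
D = 0.782²/(4π × 1800 × 0.004400²) = 1.40 m²/day.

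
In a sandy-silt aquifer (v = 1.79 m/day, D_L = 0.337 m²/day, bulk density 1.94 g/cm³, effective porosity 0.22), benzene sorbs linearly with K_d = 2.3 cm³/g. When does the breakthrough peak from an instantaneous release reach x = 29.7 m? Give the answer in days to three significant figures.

351 days

Retardation factor R = 1 + ρ_b·K_d/n = 1 + 1.94 × 2.3/0.22 = 21.28.
Sorption retards both mechanisms: v_R = v/R = 0.08412 m/day, D_R = D/R = 0.01584 m²/day.
Peak time from v_R²t² + 2D_R t − x² = 0: t = (√(D_R² + v_R²x²) − D_R)/v_R².
√(D_R² + v_R²x²) = √(0.01584² + 0.08412² × 29.7²) = 2.498; v_R² = 0.007076.
t = (2.498 − 0.01584)/0.007076 = 351 days.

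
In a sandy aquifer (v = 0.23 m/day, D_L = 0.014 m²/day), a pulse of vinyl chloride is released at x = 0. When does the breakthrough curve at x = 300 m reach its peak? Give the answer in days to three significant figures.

1300 days

For the 1D instantaneous-source solution, setting ∂C/∂t = 0 at fixed x gives v²t² + 2Dt − x² = 0, so t = (√(D² + v²x²) − D)/v².
√(D² + v²x²) = √(0.014² + 0.23² × 300²) = 69.00; v² = 0.0529.
t = (69.00 − 0.014)/0.0529 = 1300 days (vs. the pure-advection estimate x/v = 1300 d).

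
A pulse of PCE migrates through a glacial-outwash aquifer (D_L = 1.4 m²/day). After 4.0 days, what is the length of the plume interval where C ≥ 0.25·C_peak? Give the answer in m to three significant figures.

The plume is Gaussian with σ = √(2Dt) = √(2 × 1.4 × 4.0) = 3.347 m.
C/C_peak = exp(−Δx²/(2σ²)) = 0.25 ⇒ Δx = σ·√(−2 ln 0.25) = 3.347 × 1.665 = 5.573 m.
Width = 2Δx = 11.1 m.

11.1 m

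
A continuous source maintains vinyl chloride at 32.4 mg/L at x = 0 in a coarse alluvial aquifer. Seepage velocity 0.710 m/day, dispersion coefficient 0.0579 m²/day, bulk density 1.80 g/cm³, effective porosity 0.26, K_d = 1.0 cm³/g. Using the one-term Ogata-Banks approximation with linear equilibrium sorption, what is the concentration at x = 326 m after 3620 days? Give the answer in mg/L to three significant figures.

Retardation factor R = 1 + ρ_b·K_d/n = 1 + 1.80 × 1.0/0.26 = 7.923.
Sorption retards both mechanisms: v_R = v/R = 0.08961 m/day, D_R = D/R = 0.007308 m²/day.
v_R·t = 0.08961 × 3620 = 324.3882 m; 2√(D_R t) = 10.29 m; argument = (326 − 324.3882)/10.29 = 0.1566.
C = C₀ × ½·erfc(0.1566) = 32.4 × 0.4124 = 13.4 mg/L.

13.4 mg/L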